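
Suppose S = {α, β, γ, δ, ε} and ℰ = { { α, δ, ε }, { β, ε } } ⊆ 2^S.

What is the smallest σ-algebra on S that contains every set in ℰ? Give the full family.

Take S₀ = ℰ ∪ {∅, S} = { {  }, { β, ε }, { α, δ, ε }, S }.
Iteration 1 adds 3:
  { β, γ }  = ᶜ of { α, δ, ε }
  { α, γ, δ }  = ᶜ of { β, ε }
  { α, β, δ, ε }  = { β, ε } ∪ { α, δ, ε }
  (now 7)
Iteration 2 adds 4:
  { γ }  = ᶜ of { α, β, δ, ε }
  { β, γ, ε }  = { β, ε } ∪ { β, γ }
  { α, β, γ, δ }  = { α, γ, δ } ∪ { β, γ }
  { α, γ, δ, ε }  = { α, δ, ε } ∪ { α, γ, δ }
  (now 11)
Iteration 3 (3 new):
  { β }  = ᶜ of { α, γ, δ, ε }
  { ε }  = ᶜ of { α, β, γ, δ }
  { α, δ }  = ᶜ of { β, γ, ε }
  (now 14)
Iteration 4: +2 →
  { γ, ε }  = { γ } ∪ { ε }
  { α, β, δ }  = { α, δ } ∪ { β }
  (now 16)
Iteration 5: already closed under ᶜ and ∪.

Therefore σ(ℰ) = { {  }, { β }, { γ }, { ε }, { α, δ }, { β, γ }, { β, ε }, { γ, ε }, { α, β, δ }, { α, γ, δ }, { α, δ, ε }, { β, γ, ε }, { α, β, γ, δ }, { α, β, δ, ε }, { α, γ, δ, ε }, S } (|σ(ℰ)| = 16).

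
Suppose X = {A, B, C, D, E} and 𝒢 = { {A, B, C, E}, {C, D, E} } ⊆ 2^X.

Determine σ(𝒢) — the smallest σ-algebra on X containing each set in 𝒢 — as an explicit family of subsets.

Answer: σ(𝒢) = { ∅, {D}, {A, B}, {C, E}, {A, B, D}, {C, D, E}, {A, B, C, E}, X }

Derivation:
Start: 𝒢 ∪ {∅, X} = { ∅, {C, D, E}, {A, B, C, E}, X }.
Step 1: 2 new —
  {D}  = {A, B, C, E}ᶜ
  {A, B}  = {C, D, E}ᶜ
  [6 total]
Step 2: 1 new —
  {A, B, D}  = {A, B} ∪ {D}
  [7 total]
Step 3. New:
  {C, E}  = {A, B, D}ᶜ
  [8 total]
Step 4: already closed under ᶜ and ∪.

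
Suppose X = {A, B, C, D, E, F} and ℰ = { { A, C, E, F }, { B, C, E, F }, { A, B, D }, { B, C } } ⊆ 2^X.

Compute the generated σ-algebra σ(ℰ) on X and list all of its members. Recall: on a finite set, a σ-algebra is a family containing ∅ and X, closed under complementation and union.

Initial family (6 sets): { {  }, { B, C }, { A, B, D }, { A, C, E, F }, { B, C, E, F }, X }.
Pass 1 adds 6:
  { A, D }  = X∖{ B, C, E, F }
  { B, D }  = X∖{ A, C, E, F }
  { C, E, F }  = X∖{ A, B, D }
  { A, B, C, D }  = { B, C } ∪ { A, B, D }
  { A, D, E, F }  = X∖{ B, C }
  { A, B, C, E, F }  = { A, C, E, F } ∪ { B, C }
Pass 2 (6 new):
  { D }  = X∖{ A, B, C, E, F }
  { E, F }  = X∖{ A, B, C, D }
  { B, C, D }  = { B, C } ∪ { B, D }
  { A, B, D, E, F }  = { A, D, E, F } ∪ { A, B, D }
  { A, C, D, E, F }  = { A, C, E, F } ∪ { A, D, E, F }
  { B, C, D, E, F }  = { C, E, F } ∪ { B, D }
Pass 3 (7 new):
  { A }  = X∖{ B, C, D, E, F }
  { B }  = X∖{ A, C, D, E, F }
  { C }  = X∖{ A, B, D, E, F }
  { A, E, F }  = X∖{ B, C, D }
  { D, E, F }  = { E, F } ∪ { D }
  { B, D, E, F }  = { E, F } ∪ { B, D }
  { C, D, E, F }  = { C, E, F } ∪ { D }
Pass 4 (7 new):
  { A, B }  = X∖{ C, D, E, F }
  { A, C }  = X∖{ B, D, E, F }
  { C, D }  = { C } ∪ { D }
  { A, B, C }  = X∖{ D, E, F }
  { A, C, D }  = { C } ∪ { A, D }
  { B, E, F }  = { E, F } ∪ { B }
  { A, B, E, F }  = { B } ∪ { A, E, F }
Pass 5: already closed under ᶜ and ∪.

Hence σ(ℰ) has 32 members: { {  }, { A }, { B }, { C }, { D }, { A, B }, { A, C }, { A, D }, { B, C }, { B, D }, { C, D }, { E, F }, { A, B, C }, { A, B, D }, { A, C, D }, { A, E, F }, { B, C, D }, { B, E, F }, { C, E, F }, { D, E, F }, { A, B, C, D }, { A, B, E, F }, { A, C, E, F }, { A, D, E, F }, { B, C, E, F }, { B, D, E, F }, { C, D, E, F }, { A, B, C, E, F }, { A, B, D, E, F }, { A, C, D, E, F }, { B, C, D, E, F }, X }.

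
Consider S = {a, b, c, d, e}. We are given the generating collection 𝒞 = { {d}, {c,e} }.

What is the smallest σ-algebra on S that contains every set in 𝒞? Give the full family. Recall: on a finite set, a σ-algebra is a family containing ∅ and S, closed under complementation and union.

Initial family (4 sets): { ∅, {d}, {c,e}, S }.
Iteration 1. New:
  {a,b,d}  = {c,e}ᶜ
  {c,d,e}  = {c,e} ∪ {d}
  {a,b,c,e}  = {d}ᶜ
  [7 total]
Iteration 2: +1 →
  {a,b}  = {c,d,e}ᶜ
  [8 total]
Iteration 3 adds nothing — fixpoint reached.

|σ(𝒞)| = 8.  σ(𝒞) = { ∅, {d}, {a,b}, {c,e}, {a,b,d}, {c,d,e}, {a,b,c,e}, S }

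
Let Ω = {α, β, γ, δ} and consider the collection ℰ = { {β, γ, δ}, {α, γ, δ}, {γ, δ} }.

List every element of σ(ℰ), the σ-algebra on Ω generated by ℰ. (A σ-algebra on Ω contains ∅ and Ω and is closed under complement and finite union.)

σ(ℰ) (8 sets): { {}, {α}, {β}, {α, β}, {γ, δ}, {α, γ, δ}, {β, γ, δ}, Ω }

Check:
Seed the family with ℰ together with ∅ and Ω: { {}, {γ, δ}, {α, γ, δ}, {β, γ, δ}, Ω }.
Step 1 (3 new):
  {α}  = complement {β, γ, δ}
  {β}  = complement {α, γ, δ}
  {α, β}  = complement {γ, δ}
  — 8 sets.
Step 2: closed — nothing new.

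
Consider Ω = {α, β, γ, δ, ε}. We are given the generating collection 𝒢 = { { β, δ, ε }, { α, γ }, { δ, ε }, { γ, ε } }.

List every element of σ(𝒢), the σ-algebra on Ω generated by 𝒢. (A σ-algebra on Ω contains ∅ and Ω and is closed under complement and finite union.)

Start: 𝒢 ∪ {∅, Ω} = { {}, { α, γ }, { γ, ε }, { δ, ε }, { β, δ, ε }, Ω }.
Pass 1 (6 new):
  { α, β, γ }  = { δ, ε }ᶜ
  { α, β, δ }  = { γ, ε }ᶜ
  { α, γ, ε }  = { α, γ } ∪ { γ, ε }
  { γ, δ, ε }  = { δ, ε } ∪ { γ, ε }
  { α, γ, δ, ε }  = { δ, ε } ∪ { α, γ }
  { β, γ, δ, ε }  = { γ, ε } ∪ { β, δ, ε }
  — 12 sets.
Pass 2 adds 7:
  { α }  = { β, γ, δ, ε }ᶜ
  { β }  = { α, γ, δ, ε }ᶜ
  { α, β }  = { γ, δ, ε }ᶜ
  { β, δ }  = { α, γ, ε }ᶜ
  { α, β, γ, δ }  = { α, β, γ } ∪ { α, β, δ }
  { α, β, γ, ε }  = { α, β, γ } ∪ { α, γ, ε }
  { α, β, δ, ε }  = { α, β, δ } ∪ { δ, ε }
  — 19 sets.
Pass 3 adds 5:
  { γ }  = { α, β, δ, ε }ᶜ
  { δ }  = { α, β, γ, ε }ᶜ
  { ε }  = { α, β, γ, δ }ᶜ
  { α, δ, ε }  = { δ, ε } ∪ { α }
  { β, γ, ε }  = { β } ∪ { γ, ε }
  — 24 sets.
Pass 4: +8 →
  { α, δ }  = { β, γ, ε }ᶜ
  { α, ε }  = { ε } ∪ { α }
  { β, γ }  = { α, δ, ε }ᶜ
  { β, ε }  = { β } ∪ { ε }
  { γ, δ }  = { γ } ∪ { δ }
  { α, β, ε }  = { α, β } ∪ { ε }
  { α, γ, δ }  = { α, γ } ∪ { δ }
  { β, γ, δ }  = { γ } ∪ { β, δ }
  — 32 sets.
Pass 5: already closed under ᶜ and ∪.

Therefore σ(𝒢) = { {}, { α }, { β }, { γ }, { δ }, { ε }, { α, β }, { α, γ }, { α, δ }, { α, ε }, { β, γ }, { β, δ }, { β, ε }, { γ, δ }, { γ, ε }, { δ, ε }, { α, β, γ }, { α, β, δ }, { α, β, ε }, { α, γ, δ }, { α, γ, ε }, { α, δ, ε }, { β, γ, δ }, { β, γ, ε }, { β, δ, ε }, { γ, δ, ε }, { α, β, γ, δ }, { α, β, γ, ε }, { α, β, δ, ε }, { α, γ, δ, ε }, { β, γ, δ, ε }, Ω } (|σ(𝒢)| = 32).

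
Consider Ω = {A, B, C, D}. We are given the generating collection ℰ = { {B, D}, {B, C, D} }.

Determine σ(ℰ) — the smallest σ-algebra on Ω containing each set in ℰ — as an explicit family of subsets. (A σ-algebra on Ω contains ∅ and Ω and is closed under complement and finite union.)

Take S₀ = ℰ ∪ {∅, Ω} = { {}, {B, D}, {B, C, D}, Ω }.
Pass 1. New:
  {A}  = ᶜ of {B, C, D}
  {A, C}  = ᶜ of {B, D}
  [6 total]
Pass 2: 1 new —
  {A, B, D}  = {B, D} ∪ {A}
  [7 total]
Pass 3: +1 →
  {C}  = ᶜ of {A, B, D}
  [8 total]
Pass 4: already closed under ᶜ and ∪.

|σ(ℰ)| = 8.  σ(ℰ) = { {}, {A}, {C}, {A, C}, {B, D}, {A, B, D}, {B, C, D}, Ω }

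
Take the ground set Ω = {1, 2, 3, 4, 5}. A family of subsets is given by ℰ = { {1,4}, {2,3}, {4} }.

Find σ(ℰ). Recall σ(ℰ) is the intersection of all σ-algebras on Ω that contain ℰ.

σ(ℰ) = { {}, {1}, {4}, {5}, {1,4}, {1,5}, {2,3}, {4,5}, {1,2,3}, {1,4,5}, {2,3,4}, {2,3,5}, {1,2,3,4}, {1,2,3,5}, {2,3,4,5}, Ω }

Derivation:
Initial family (5 sets): { {}, {4}, {1,4}, {2,3}, Ω }.
Round 1. New:
  {1,4,5}  = ᶜ of {2,3}
  {2,3,4}  = {2,3} ∪ {4}
  {2,3,5}  = ᶜ of {1,4}
  {1,2,3,4}  = {2,3} ∪ {1,4}
  {1,2,3,5}  = ᶜ of {4}
  — 10 sets.
Round 2 adds 3:
  {5}  = ᶜ of {1,2,3,4}
  {1,5}  = ᶜ of {2,3,4}
  {2,3,4,5}  = {2,3,4} ∪ {2,3,5}
  — 13 sets.
Round 3. New:
  {1}  = ᶜ of {2,3,4,5}
  {4,5}  = {4} ∪ {5}
  — 15 sets.
Round 4. New:
  {1,2,3}  = ᶜ of {4,5}
  — 16 sets.
Round 5: closed — nothing new.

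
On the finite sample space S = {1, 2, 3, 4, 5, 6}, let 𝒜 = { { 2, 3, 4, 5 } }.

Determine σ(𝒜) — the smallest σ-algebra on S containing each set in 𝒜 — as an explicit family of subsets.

Seed the family with 𝒜 together with ∅ and S: { ∅, { 2, 3, 4, 5 }, S }.
Round 1: +1 →
  { 1, 6 }  = complement { 2, 3, 4, 5 }
  — 4 sets.
Round 2 adds nothing — fixpoint reached.

|σ(𝒜)| = 4.  σ(𝒜) = { ∅, { 1, 6 }, { 2, 3, 4, 5 }, S }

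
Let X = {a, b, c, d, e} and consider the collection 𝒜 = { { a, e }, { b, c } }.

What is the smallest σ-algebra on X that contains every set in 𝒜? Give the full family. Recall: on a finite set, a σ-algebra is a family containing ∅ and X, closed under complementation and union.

Take S₀ = 𝒜 ∪ {∅, X} = { {  }, { a, e }, { b, c }, X }.
Step 1 (3 new):
  { a, d, e }  = ᶜ of { b, c }
  { b, c, d }  = ᶜ of { a, e }
  { a, b, c, e }  = { b, c } ∪ { a, e }
  — 7 sets.
Step 2: 1 new —
  { d }  = ᶜ of { a, b, c, e }
  — 8 sets.
Step 3: already closed under ᶜ and ∪.

Therefore σ(𝒜) = { {  }, { d }, { a, e }, { b, c }, { a, d, e }, { b, c, d }, { a, b, c, e }, X } (|σ(𝒜)| = 8).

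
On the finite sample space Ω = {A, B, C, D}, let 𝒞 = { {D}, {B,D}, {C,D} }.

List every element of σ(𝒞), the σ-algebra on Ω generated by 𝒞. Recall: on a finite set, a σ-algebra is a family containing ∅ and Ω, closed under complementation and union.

Begin from { ∅, {D}, {B,D}, {C,D}, Ω } (that is, 𝒞 plus ∅ and Ω).
Step 1. New:
  {A,B}  = {C,D}ᶜ
  {A,C}  = {B,D}ᶜ
  {A,B,C}  = {D}ᶜ
  {B,C,D}  = {C,D} ∪ {B,D}
  [9 total]
Step 2. New:
  {A}  = {B,C,D}ᶜ
  {A,B,D}  = {A,B} ∪ {D}
  {A,C,D}  = {C,D} ∪ {A,C}
  [12 total]
Step 3 (3 new):
  {B}  = {A,C,D}ᶜ
  {C}  = {A,B,D}ᶜ
  {A,D}  = {D} ∪ {A}
  [15 total]
Step 4. New:
  {B,C}  = {A,D}ᶜ
  [16 total]
After Step 5 the family is unchanged; done.

Hence σ(𝒞) has 16 members: { ∅, {A}, {B}, {C}, {D}, {A,B}, {A,C}, {A,D}, {B,C}, {B,D}, {C,D}, {A,B,C}, {A,B,D}, {A,C,D}, {B,C,D}, Ω }.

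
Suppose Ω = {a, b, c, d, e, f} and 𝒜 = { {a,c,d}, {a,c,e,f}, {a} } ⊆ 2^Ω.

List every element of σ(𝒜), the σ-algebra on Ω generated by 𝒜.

Seed the family with 𝒜 together with ∅ and Ω: { ∅, {a}, {a,c,d}, {a,c,e,f}, Ω }.
Pass 1. New:
  {b,d}  = Ω∖{a,c,e,f}
  {b,e,f}  = Ω∖{a,c,d}
  {a,c,d,e,f}  = {a,c,e,f} ∪ {a,c,d}
  {b,c,d,e,f}  = Ω∖{a}
  (now 9)
Pass 2: +6 →
  {b}  = Ω∖{a,c,d,e,f}
  {a,b,d}  = {b,d} ∪ {a}
  {a,b,c,d}  = {a,c,d} ∪ {b,d}
  {a,b,e,f}  = {b,e,f} ∪ {a}
  {b,d,e,f}  = {b,e,f} ∪ {b,d}
  {a,b,c,e,f}  = {a,c,e,f} ∪ {b,e,f}
  (now 15)
Pass 3: 7 new —
  {d}  = Ω∖{a,b,c,e,f}
  {a,b}  = {b} ∪ {a}
  {a,c}  = Ω∖{b,d,e,f}
  {c,d}  = Ω∖{a,b,e,f}
  {e,f}  = Ω∖{a,b,c,d}
  {c,e,f}  = Ω∖{a,b,d}
  {a,b,d,e,f}  = {b,d,e,f} ∪ {a,b,d}
  (now 22)
Pass 4 adds 8:
  {c}  = Ω∖{a,b,d,e,f}
  {a,d}  = {d} ∪ {a}
  {a,b,c}  = {b} ∪ {a,c}
  {a,e,f}  = {e,f} ∪ {a}
  {b,c,d}  = {c,d} ∪ {b}
  {d,e,f}  = {e,f} ∪ {d}
  {b,c,e,f}  = {b} ∪ {c,e,f}
  {c,d,e,f}  = Ω∖{a,b}
  (now 30)
Pass 5 adds 2:
  {b,c}  = {b} ∪ {c}
  {a,d,e,f}  = {e,f} ∪ {a,d}
  (now 32)
Pass 6: already closed under ᶜ and ∪.

Hence σ(𝒜) has 32 members: { ∅, {a}, {b}, {c}, {d}, {a,b}, {a,c}, {a,d}, {b,c}, {b,d}, {c,d}, {e,f}, {a,b,c}, {a,b,d}, {a,c,d}, {a,e,f}, {b,c,d}, {b,e,f}, {c,e,f}, {d,e,f}, {a,b,c,d}, {a,b,e,f}, {a,c,e,f}, {a,d,e,f}, {b,c,e,f}, {b,d,e,f}, {c,d,e,f}, {a,b,c,e,f}, {a,b,d,e,f}, {a,c,d,e,f}, {b,c,d,e,f}, Ω }.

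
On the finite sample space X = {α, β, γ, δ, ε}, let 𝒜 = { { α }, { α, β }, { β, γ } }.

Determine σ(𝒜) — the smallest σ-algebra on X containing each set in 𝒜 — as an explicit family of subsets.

Initial family (5 sets): { ∅, { α }, { α, β }, { β, γ }, X }.
Pass 1: +4 →
  { α, β, γ }  = { β, γ } ∪ { α, β }
  { α, δ, ε }  = { β, γ }ᶜ
  { γ, δ, ε }  = { α, β }ᶜ
  { β, γ, δ, ε }  = { α }ᶜ
  — 9 sets.
Pass 2: 3 new —
  { δ, ε }  = { α, β, γ }ᶜ
  { α, β, δ, ε }  = { α, δ, ε } ∪ { α, β }
  { α, γ, δ, ε }  = { α, δ, ε } ∪ { γ, δ, ε }
  — 12 sets.
Pass 3 adds 2:
  { β }  = { α, γ, δ, ε }ᶜ
  { γ }  = { α, β, δ, ε }ᶜ
  — 14 sets.
Pass 4. New:
  { α, γ }  = { γ } ∪ { α }
  { β, δ, ε }  = { δ, ε } ∪ { β }
  — 16 sets.
Pass 5: closed — nothing new.

σ(𝒜) = { ∅, { α }, { β }, { γ }, { α, β }, { α, γ }, { β, γ }, { δ, ε }, { α, β, γ }, { α, δ, ε }, { β, δ, ε }, { γ, δ, ε }, { α, β, δ, ε }, { α, γ, δ, ε }, { β, γ, δ, ε }, X }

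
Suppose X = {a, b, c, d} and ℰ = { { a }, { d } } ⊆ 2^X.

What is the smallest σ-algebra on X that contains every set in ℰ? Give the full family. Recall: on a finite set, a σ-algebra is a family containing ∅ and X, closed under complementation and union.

Start: ℰ ∪ {∅, X} = { {}, { a }, { d }, X }.
Round 1. New:
  { a, d }  = { d } ∪ { a }
  { a, b, c }  = ᶜ of { d }
  { b, c, d }  = ᶜ of { a }
  (now 7)
Round 2: 1 new —
  { b, c }  = ᶜ of { a, d }
  (now 8)
After Round 3 the family is unchanged; done.

Hence σ(ℰ) has 8 members: { {}, { a }, { d }, { a, d }, { b, c }, { a, b, c }, { b, c, d }, X }.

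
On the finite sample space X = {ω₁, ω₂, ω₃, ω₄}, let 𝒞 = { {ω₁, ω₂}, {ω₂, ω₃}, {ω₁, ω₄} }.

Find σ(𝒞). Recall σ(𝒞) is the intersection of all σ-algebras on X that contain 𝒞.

Take S₀ = 𝒞 ∪ {∅, X} = { {}, {ω₁, ω₂}, {ω₁, ω₄}, {ω₂, ω₃}, X }.
Step 1 (3 new):
  {ω₃, ω₄}  = X∖{ω₁, ω₂}
  {ω₁, ω₂, ω₃}  = {ω₂, ω₃} ∪ {ω₁, ω₂}
  {ω₁, ω₂, ω₄}  = {ω₁, ω₄} ∪ {ω₁, ω₂}
  — 8 sets.
Step 2 (4 new):
  {ω₃}  = X∖{ω₁, ω₂, ω₄}
  {ω₄}  = X∖{ω₁, ω₂, ω₃}
  {ω₁, ω₃, ω₄}  = {ω₃, ω₄} ∪ {ω₁, ω₄}
  {ω₂, ω₃, ω₄}  = {ω₃, ω₄} ∪ {ω₂, ω₃}
  — 12 sets.
Step 3 adds 2:
  {ω₁}  = X∖{ω₂, ω₃, ω₄}
  {ω₂}  = X∖{ω₁, ω₃, ω₄}
  — 14 sets.
Step 4 (2 new):
  {ω₁, ω₃}  = {ω₃} ∪ {ω₁}
  {ω₂, ω₄}  = {ω₄} ∪ {ω₂}
  — 16 sets.
Step 5 adds nothing — fixpoint reached.

σ(𝒞) = { {}, {ω₁}, {ω₂}, {ω₃}, {ω₄}, {ω₁, ω₂}, {ω₁, ω₃}, {ω₁, ω₄}, {ω₂, ω₃}, {ω₂, ω₄}, {ω₃, ω₄}, {ω₁, ω₂, ω₃}, {ω₁, ω₂, ω₄}, {ω₁, ω₃, ω₄}, {ω₂, ω₃, ω₄}, X }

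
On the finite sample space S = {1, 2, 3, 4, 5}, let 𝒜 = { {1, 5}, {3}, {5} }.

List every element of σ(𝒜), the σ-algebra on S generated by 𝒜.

|σ(𝒜)| = 16.  σ(𝒜) = { {}, {1}, {3}, {5}, {1, 3}, {1, 5}, {2, 4}, {3, 5}, {1, 2, 4}, {1, 3, 5}, {2, 3, 4}, {2, 4, 5}, {1, 2, 3, 4}, {1, 2, 4, 5}, {2, 3, 4, 5}, S }

Trace:
Seed the family with 𝒜 together with ∅ and S: { {}, {3}, {5}, {1, 5}, S }.
Iteration 1: 5 new —
  {3, 5}  = {3} ∪ {5}
  {1, 3, 5}  = {3} ∪ {1, 5}
  {2, 3, 4}  = {1, 5}ᶜ
  {1, 2, 3, 4}  = {5}ᶜ
  {1, 2, 4, 5}  = {3}ᶜ
  [10 total]
Iteration 2: 3 new —
  {2, 4}  = {1, 3, 5}ᶜ
  {1, 2, 4}  = {3, 5}ᶜ
  {2, 3, 4, 5}  = {2, 3, 4} ∪ {5}
  [13 total]
Iteration 3 adds 2:
  {1}  = {2, 3, 4, 5}ᶜ
  {2, 4, 5}  = {2, 4} ∪ {5}
  [15 total]
Iteration 4 adds 1:
  {1, 3}  = {2, 4, 5}ᶜ
  [16 total]
Iteration 5: no new sets; the family is a σ-algebra.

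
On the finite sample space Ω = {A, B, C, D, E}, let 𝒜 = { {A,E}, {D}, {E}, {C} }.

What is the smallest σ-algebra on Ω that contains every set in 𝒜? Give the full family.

σ(𝒜) (32 sets): { {}, {A}, {B}, {C}, {D}, {E}, {A,B}, {A,C}, {A,D}, {A,E}, {B,C}, {B,D}, {B,E}, {C,D}, {C,E}, {D,E}, {A,B,C}, {A,B,D}, {A,B,E}, {A,C,D}, {A,C,E}, {A,D,E}, {B,C,D}, {B,C,E}, {B,D,E}, {C,D,E}, {A,B,C,D}, {A,B,C,E}, {A,B,D,E}, {A,C,D,E}, {B,C,D,E}, Ω }

Derivation:
Seed the family with 𝒜 together with ∅ and Ω: { {}, {C}, {D}, {E}, {A,E}, Ω }.
Round 1: +9 →
  {C,D}  = {C} ∪ {D}
  {C,E}  = {C} ∪ {E}
  {D,E}  = {D} ∪ {E}
  {A,C,E}  = {C} ∪ {A,E}
  {A,D,E}  = {A,E} ∪ {D}
  {B,C,D}  = ᶜ of {A,E}
  {A,B,C,D}  = ᶜ of {E}
  {A,B,C,E}  = ᶜ of {D}
  {A,B,D,E}  = ᶜ of {C}
  — 15 sets.
Round 2: +8 →
  {B,C}  = ᶜ of {A,D,E}
  {B,D}  = ᶜ of {A,C,E}
  {A,B,C}  = ᶜ of {D,E}
  {A,B,D}  = ᶜ of {C,E}
  {A,B,E}  = ᶜ of {C,D}
  {C,D,E}  = {C,D} ∪ {E}
  {A,C,D,E}  = {A,D,E} ∪ {C,D}
  {B,C,D,E}  = {B,C,D} ∪ {E}
  — 23 sets.
Round 3 adds 5:
  {A}  = ᶜ of {B,C,D,E}
  {B}  = ᶜ of {A,C,D,E}
  {A,B}  = ᶜ of {C,D,E}
  {B,C,E}  = {C,E} ∪ {B,C}
  {B,D,E}  = {D,E} ∪ {B,D}
  — 28 sets.
Round 4: +4 →
  {A,C}  = ᶜ of {B,D,E}
  {A,D}  = ᶜ of {B,C,E}
  {B,E}  = {B} ∪ {E}
  {A,C,D}  = {C,D} ∪ {A}
  — 32 sets.
Round 5: already closed under ᶜ and ∪.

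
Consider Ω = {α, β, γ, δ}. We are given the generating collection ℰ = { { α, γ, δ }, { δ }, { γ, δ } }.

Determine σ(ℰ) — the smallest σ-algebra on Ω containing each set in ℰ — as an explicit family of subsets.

Start: ℰ ∪ {∅, Ω} = { ∅, { δ }, { γ, δ }, { α, γ, δ }, Ω }.
Step 1: 3 new —
  { β }  = Ω∖{ α, γ, δ }
  { α, β }  = Ω∖{ γ, δ }
  { α, β, γ }  = Ω∖{ δ }
  (now 8)
Step 2 adds 3:
  { β, δ }  = { δ } ∪ { β }
  { α, β, δ }  = { δ } ∪ { α, β }
  { β, γ, δ }  = { β } ∪ { γ, δ }
  (now 11)
Step 3. New:
  { α }  = Ω∖{ β, γ, δ }
  { γ }  = Ω∖{ α, β, δ }
  { α, γ }  = Ω∖{ β, δ }
  (now 14)
Step 4: +2 →
  { α, δ }  = { δ } ∪ { α }
  { β, γ }  = { γ } ∪ { β }
  (now 16)
Step 5: closed — nothing new.

σ(ℰ) = { ∅, { α }, { β }, { γ }, { δ }, { α, β }, { α, γ }, { α, δ }, { β, γ }, { β, δ }, { γ, δ }, { α, β, γ }, { α, β, δ }, { α, γ, δ }, { β, γ, δ }, Ω }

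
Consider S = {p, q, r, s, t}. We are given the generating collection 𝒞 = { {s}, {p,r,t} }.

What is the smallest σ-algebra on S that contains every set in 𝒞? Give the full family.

Take S₀ = 𝒞 ∪ {∅, S} = { {}, {s}, {p,r,t}, S }.
Iteration 1: 3 new —
  {q,s}  = {p,r,t}ᶜ
  {p,q,r,t}  = {s}ᶜ
  {p,r,s,t}  = {p,r,t} ∪ {s}
  |family| = 7
Iteration 2 adds 1:
  {q}  = {p,r,s,t}ᶜ
  |family| = 8
Iteration 3: closed — nothing new.

Therefore σ(𝒞) = { {}, {q}, {s}, {q,s}, {p,r,t}, {p,q,r,t}, {p,r,s,t}, S } (|σ(𝒞)| = 8).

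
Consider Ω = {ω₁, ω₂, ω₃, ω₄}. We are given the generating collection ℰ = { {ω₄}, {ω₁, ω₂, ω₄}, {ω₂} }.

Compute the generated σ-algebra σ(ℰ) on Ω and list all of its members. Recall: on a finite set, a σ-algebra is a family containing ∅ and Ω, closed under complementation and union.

Begin from { {}, {ω₂}, {ω₄}, {ω₁, ω₂, ω₄}, Ω } (that is, ℰ plus ∅ and Ω).
Iteration 1 adds 4:
  {ω₃}  = complement {ω₁, ω₂, ω₄}
  {ω₂, ω₄}  = {ω₄} ∪ {ω₂}
  {ω₁, ω₂, ω₃}  = complement {ω₄}
  {ω₁, ω₃, ω₄}  = complement {ω₂}
  |family| = 9
Iteration 2 (4 new):
  {ω₁, ω₃}  = complement {ω₂, ω₄}
  {ω₂, ω₃}  = {ω₂} ∪ {ω₃}
  {ω₃, ω₄}  = {ω₃} ∪ {ω₄}
  {ω₂, ω₃, ω₄}  = {ω₃} ∪ {ω₂, ω₄}
  |family| = 13
Iteration 3 adds 3:
  {ω₁}  = complement {ω₂, ω₃, ω₄}
  {ω₁, ω₂}  = complement {ω₃, ω₄}
  {ω₁, ω₄}  = complement {ω₂, ω₃}
  |family| = 16
Iteration 4: stable.

|σ(ℰ)| = 16.  σ(ℰ) = { {}, {ω₁}, {ω₂}, {ω₃}, {ω₄}, {ω₁, ω₂}, {ω₁, ω₃}, {ω₁, ω₄}, {ω₂, ω₃}, {ω₂, ω₄}, {ω₃, ω₄}, {ω₁, ω₂, ω₃}, {ω₁, ω₂, ω₄}, {ω₁, ω₃, ω₄}, {ω₂, ω₃, ω₄}, Ω }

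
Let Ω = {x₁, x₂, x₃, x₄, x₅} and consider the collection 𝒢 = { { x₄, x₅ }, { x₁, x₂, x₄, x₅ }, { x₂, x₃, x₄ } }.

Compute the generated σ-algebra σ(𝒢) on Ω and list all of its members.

σ(𝒢) (32 sets): { {}, { x₁ }, { x₂ }, { x₃ }, { x₄ }, { x₅ }, { x₁, x₂ }, { x₁, x₃ }, { x₁, x₄ }, { x₁, x₅ }, { x₂, x₃ }, { x₂, x₄ }, { x₂, x₅ }, { x₃, x₄ }, { x₃, x₅ }, { x₄, x₅ }, { x₁, x₂, x₃ }, { x₁, x₂, x₄ }, { x₁, x₂, x₅ }, { x₁, x₃, x₄ }, { x₁, x₃, x₅ }, { x₁, x₄, x₅ }, { x₂, x₃, x₄ }, { x₂, x₃, x₅ }, { x₂, x₄, x₅ }, { x₃, x₄, x₅ }, { x₁, x₂, x₃, x₄ }, { x₁, x₂, x₃, x₅ }, { x₁, x₂, x₄, x₅ }, { x₁, x₃, x₄, x₅ }, { x₂, x₃, x₄, x₅ }, Ω }

Check:
Begin from { {}, { x₄, x₅ }, { x₂, x₃, x₄ }, { x₁, x₂, x₄, x₅ }, Ω } (that is, 𝒢 plus ∅ and Ω).
Iteration 1. New:
  { x₃ }  = ᶜ of { x₁, x₂, x₄, x₅ }
  { x₁, x₅ }  = ᶜ of { x₂, x₃, x₄ }
  { x₁, x₂, x₃ }  = ᶜ of { x₄, x₅ }
  { x₂, x₃, x₄, x₅ }  = { x₄, x₅ } ∪ { x₂, x₃, x₄ }
  [9 total]
Iteration 2 (6 new):
  { x₁ }  = ᶜ of { x₂, x₃, x₄, x₅ }
  { x₁, x₃, x₅ }  = { x₃ } ∪ { x₁, x₅ }
  { x₁, x₄, x₅ }  = { x₄, x₅ } ∪ { x₁, x₅ }
  { x₃, x₄, x₅ }  = { x₄, x₅ } ∪ { x₃ }
  { x₁, x₂, x₃, x₄ }  = { x₂, x₃, x₄ } ∪ { x₁, x₂, x₃ }
  { x₁, x₂, x₃, x₅ }  = { x₁, x₂, x₃ } ∪ { x₁, x₅ }
  [15 total]
Iteration 3. New:
  { x₄ }  = ᶜ of { x₁, x₂, x₃, x₅ }
  { x₅ }  = ᶜ of { x₁, x₂, x₃, x₄ }
  { x₁, x₂ }  = ᶜ of { x₃, x₄, x₅ }
  { x₁, x₃ }  = { x₃ } ∪ { x₁ }
  { x₂, x₃ }  = ᶜ of { x₁, x₄, x₅ }
  { x₂, x₄ }  = ᶜ of { x₁, x₃, x₅ }
  { x₁, x₃, x₄, x₅ }  = { x₄, x₅ } ∪ { x₁, x₃, x₅ }
  [22 total]
Iteration 4. New:
  { x₂ }  = ᶜ of { x₁, x₃, x₄, x₅ }
  { x₁, x₄ }  = { x₄ } ∪ { x₁ }
  { x₃, x₄ }  = { x₃ } ∪ { x₄ }
  { x₃, x₅ }  = { x₅ } ∪ { x₃ }
  { x₁, x₂, x₄ }  = { x₂, x₄ } ∪ { x₁, x₂ }
  { x₁, x₂, x₅ }  = { x₁, x₅ } ∪ { x₁, x₂ }
  { x₁, x₃, x₄ }  = { x₁, x₃ } ∪ { x₄ }
  { x₂, x₃, x₅ }  = { x₅ } ∪ { x₂, x₃ }
  { x₂, x₄, x₅ }  = ᶜ of { x₁, x₃ }
  [31 total]
Iteration 5: +1 →
  { x₂, x₅ }  = ᶜ of { x₁, x₃, x₄ }
  [32 total]
Iteration 6: stable.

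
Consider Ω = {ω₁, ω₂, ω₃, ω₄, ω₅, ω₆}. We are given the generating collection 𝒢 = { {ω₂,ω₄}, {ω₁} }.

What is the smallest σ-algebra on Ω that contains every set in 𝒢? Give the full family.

Begin from { {}, {ω₁}, {ω₂,ω₄}, Ω } (that is, 𝒢 plus ∅ and Ω).
Pass 1 adds 3:
  {ω₁,ω₂,ω₄}  = {ω₂,ω₄} ∪ {ω₁}
  {ω₁,ω₃,ω₅,ω₆}  = Ω∖{ω₂,ω₄}
  {ω₂,ω₃,ω₄,ω₅,ω₆}  = Ω∖{ω₁}
Pass 2 (1 new):
  {ω₃,ω₅,ω₆}  = Ω∖{ω₁,ω₂,ω₄}
After Pass 3 the family is unchanged; done.

σ(𝒢) = { {}, {ω₁}, {ω₂,ω₄}, {ω₁,ω₂,ω₄}, {ω₃,ω₅,ω₆}, {ω₁,ω₃,ω₅,ω₆}, {ω₂,ω₃,ω₄,ω₅,ω₆}, Ω }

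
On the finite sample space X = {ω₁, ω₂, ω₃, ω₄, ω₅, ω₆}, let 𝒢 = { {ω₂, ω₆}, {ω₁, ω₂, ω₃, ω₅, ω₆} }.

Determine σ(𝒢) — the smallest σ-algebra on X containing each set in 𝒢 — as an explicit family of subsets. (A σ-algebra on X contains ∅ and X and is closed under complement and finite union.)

Initial family (4 sets): { {}, {ω₂, ω₆}, {ω₁, ω₂, ω₃, ω₅, ω₆}, X }.
Round 1 adds 2:
  {ω₄}  = {ω₁, ω₂, ω₃, ω₅, ω₆}ᶜ
  {ω₁, ω₃, ω₄, ω₅}  = {ω₂, ω₆}ᶜ
  — 6 sets.
Round 2. New:
  {ω₂, ω₄, ω₆}  = {ω₄} ∪ {ω₂, ω₆}
  — 7 sets.
Round 3: +1 →
  {ω₁, ω₃, ω₅}  = {ω₂, ω₄, ω₆}ᶜ
  — 8 sets.
Round 4: already closed under ᶜ and ∪.

|σ(𝒢)| = 8.  σ(𝒢) = { {}, {ω₄}, {ω₂, ω₆}, {ω₁, ω₃, ω₅}, {ω₂, ω₄, ω₆}, {ω₁, ω₃, ω₄, ω₅}, {ω₁, ω₂, ω₃, ω₅, ω₆}, X }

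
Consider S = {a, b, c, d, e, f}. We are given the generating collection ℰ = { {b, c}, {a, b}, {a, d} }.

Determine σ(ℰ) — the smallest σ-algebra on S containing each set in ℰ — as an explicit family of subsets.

Initial family (5 sets): { {}, {a, b}, {a, d}, {b, c}, S }.
Round 1 (6 new):
  {a, b, c}  = {b, c} ∪ {a, b}
  {a, b, d}  = {a, d} ∪ {a, b}
  {a, b, c, d}  = {b, c} ∪ {a, d}
  {a, d, e, f}  = {b, c}ᶜ
  {b, c, e, f}  = {a, d}ᶜ
  {c, d, e, f}  = {a, b}ᶜ
Round 2. New:
  {e, f}  = {a, b, c, d}ᶜ
  {c, e, f}  = {a, b, d}ᶜ
  {d, e, f}  = {a, b, c}ᶜ
  {a, b, c, e, f}  = {a, b, c} ∪ {b, c, e, f}
  {a, b, d, e, f}  = {a, b} ∪ {a, d, e, f}
  {a, c, d, e, f}  = {c, d, e, f} ∪ {a, d, e, f}
  {b, c, d, e, f}  = {c, d, e, f} ∪ {b, c}
Round 3: 5 new —
  {a}  = {b, c, d, e, f}ᶜ
  {b}  = {a, c, d, e, f}ᶜ
  {c}  = {a, b, d, e, f}ᶜ
  {d}  = {a, b, c, e, f}ᶜ
  {a, b, e, f}  = {a, b} ∪ {e, f}
Round 4: +9 →
  {a, c}  = {a} ∪ {c}
  {b, d}  = {b} ∪ {d}
  {c, d}  = {a, b, e, f}ᶜ
  {a, c, d}  = {c} ∪ {a, d}
  {a, e, f}  = {e, f} ∪ {a}
  {b, c, d}  = {b, c} ∪ {d}
  {b, e, f}  = {e, f} ∪ {b}
  {a, c, e, f}  = {a} ∪ {c, e, f}
  {b, d, e, f}  = {b} ∪ {d, e, f}
Round 5: stable.

Therefore σ(ℰ) = { {}, {a}, {b}, {c}, {d}, {a, b}, {a, c}, {a, d}, {b, c}, {b, d}, {c, d}, {e, f}, {a, b, c}, {a, b, d}, {a, c, d}, {a, e, f}, {b, c, d}, {b, e, f}, {c, e, f}, {d, e, f}, {a, b, c, d}, {a, b, e, f}, {a, c, e, f}, {a, d, e, f}, {b, c, e, f}, {b, d, e, f}, {c, d, e, f}, {a, b, c, e, f}, {a, b, d, e, f}, {a, c, d, e, f}, {b, c, d, e, f}, S } (|σ(ℰ)| = 32).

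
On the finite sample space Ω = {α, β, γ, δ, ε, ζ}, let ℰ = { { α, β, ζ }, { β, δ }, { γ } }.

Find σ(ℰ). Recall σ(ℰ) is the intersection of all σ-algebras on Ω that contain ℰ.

σ(ℰ) = { ∅, { β }, { γ }, { δ }, { ε }, { α, ζ }, { β, γ }, { β, δ }, { β, ε }, { γ, δ }, { γ, ε }, { δ, ε }, { α, β, ζ }, { α, γ, ζ }, { α, δ, ζ }, { α, ε, ζ }, { β, γ, δ }, { β, γ, ε }, { β, δ, ε }, { γ, δ, ε }, { α, β, γ, ζ }, { α, β, δ, ζ }, { α, β, ε, ζ }, { α, γ, δ, ζ }, { α, γ, ε, ζ }, { α, δ, ε, ζ }, { β, γ, δ, ε }, { α, β, γ, δ, ζ }, { α, β, γ, ε, ζ }, { α, β, δ, ε, ζ }, { α, γ, δ, ε, ζ }, Ω }

Check:
Seed the family with ℰ together with ∅ and Ω: { ∅, { γ }, { β, δ }, { α, β, ζ }, Ω }.
Pass 1: 6 new —
  { β, γ, δ }  = { γ } ∪ { β, δ }
  { γ, δ, ε }  = ᶜ of { α, β, ζ }
  { α, β, γ, ζ }  = { γ } ∪ { α, β, ζ }
  { α, β, δ, ζ }  = { α, β, ζ } ∪ { β, δ }
  { α, γ, ε, ζ }  = ᶜ of { β, δ }
  { α, β, δ, ε, ζ }  = ᶜ of { γ }
  — 11 sets.
Pass 2 (7 new):
  { γ, ε }  = ᶜ of { α, β, δ, ζ }
  { δ, ε }  = ᶜ of { α, β, γ, ζ }
  { α, ε, ζ }  = ᶜ of { β, γ, δ }
  { β, γ, δ, ε }  = { γ, δ, ε } ∪ { β, γ, δ }
  { α, β, γ, δ, ζ }  = { β, γ, δ } ∪ { α, β, δ, ζ }
  { α, β, γ, ε, ζ }  = { α, γ, ε, ζ } ∪ { α, β, γ, ζ }
  { α, γ, δ, ε, ζ }  = { α, γ, ε, ζ } ∪ { γ, δ, ε }
  — 18 sets.
Pass 3 (7 new):
  { β }  = ᶜ of { α, γ, δ, ε, ζ }
  { δ }  = ᶜ of { α, β, γ, ε, ζ }
  { ε }  = ᶜ of { α, β, γ, δ, ζ }
  { α, ζ }  = ᶜ of { β, γ, δ, ε }
  { β, δ, ε }  = { δ, ε } ∪ { β, δ }
  { α, β, ε, ζ }  = { α, ε, ζ } ∪ { α, β, ζ }
  { α, δ, ε, ζ }  = { δ, ε } ∪ { α, ε, ζ }
  — 25 sets.
Pass 4. New:
  { β, γ }  = ᶜ of { α, δ, ε, ζ }
  { β, ε }  = { β } ∪ { ε }
  { γ, δ }  = ᶜ of { α, β, ε, ζ }
  { α, γ, ζ }  = ᶜ of { β, δ, ε }
  { α, δ, ζ }  = { α, ζ } ∪ { δ }
  { β, γ, ε }  = { β } ∪ { γ, ε }
  — 31 sets.
Pass 5 adds 1:
  { α, γ, δ, ζ }  = ᶜ of { β, ε }
  — 32 sets.
Pass 6: already closed under ᶜ and ∪.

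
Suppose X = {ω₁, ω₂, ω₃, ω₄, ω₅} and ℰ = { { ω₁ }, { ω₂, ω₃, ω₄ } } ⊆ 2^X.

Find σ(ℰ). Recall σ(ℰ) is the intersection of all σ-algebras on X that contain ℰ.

σ(ℰ) (8 sets): { ∅, { ω₁ }, { ω₅ }, { ω₁, ω₅ }, { ω₂, ω₃, ω₄ }, { ω₁, ω₂, ω₃, ω₄ }, { ω₂, ω₃, ω₄, ω₅ }, X }

Trace:
Take S₀ = ℰ ∪ {∅, X} = { ∅, { ω₁ }, { ω₂, ω₃, ω₄ }, X }.
Iteration 1 (3 new):
  { ω₁, ω₅ }  = ᶜ of { ω₂, ω₃, ω₄ }
  { ω₁, ω₂, ω₃, ω₄ }  = { ω₁ } ∪ { ω₂, ω₃, ω₄ }
  { ω₂, ω₃, ω₄, ω₅ }  = ᶜ of { ω₁ }
  (now 7)
Iteration 2 adds 1:
  { ω₅ }  = ᶜ of { ω₁, ω₂, ω₃, ω₄ }
  (now 8)
Iteration 3 adds nothing — fixpoint reached.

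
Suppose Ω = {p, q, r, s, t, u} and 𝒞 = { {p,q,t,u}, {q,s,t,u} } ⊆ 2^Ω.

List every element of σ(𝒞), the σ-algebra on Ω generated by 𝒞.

σ(𝒞) (16 sets): { ∅, {p}, {r}, {s}, {p,r}, {p,s}, {r,s}, {p,r,s}, {q,t,u}, {p,q,t,u}, {q,r,t,u}, {q,s,t,u}, {p,q,r,t,u}, {p,q,s,t,u}, {q,r,s,t,u}, Ω }

Derivation:
Start: 𝒞 ∪ {∅, Ω} = { ∅, {p,q,t,u}, {q,s,t,u}, Ω }.
Iteration 1: +3 →
  {p,r}  = complement {q,s,t,u}
  {r,s}  = complement {p,q,t,u}
  {p,q,s,t,u}  = {q,s,t,u} ∪ {p,q,t,u}
Iteration 2: +4 →
  {r}  = complement {p,q,s,t,u}
  {p,r,s}  = {r,s} ∪ {p,r}
  {p,q,r,t,u}  = {p,r} ∪ {p,q,t,u}
  {q,r,s,t,u}  = {r,s} ∪ {q,s,t,u}
Iteration 3: +3 →
  {p}  = complement {q,r,s,t,u}
  {s}  = complement {p,q,r,t,u}
  {q,t,u}  = complement {p,r,s}
Iteration 4 (2 new):
  {p,s}  = {p} ∪ {s}
  {q,r,t,u}  = {r} ∪ {q,t,u}
Iteration 5: stable.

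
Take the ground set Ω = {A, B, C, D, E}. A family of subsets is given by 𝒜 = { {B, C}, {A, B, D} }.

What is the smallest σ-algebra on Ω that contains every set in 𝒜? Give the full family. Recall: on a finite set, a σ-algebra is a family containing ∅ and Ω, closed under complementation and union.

Begin from { {}, {B, C}, {A, B, D}, Ω } (that is, 𝒜 plus ∅ and Ω).
Round 1: +3 →
  {C, E}  = ᶜ of {A, B, D}
  {A, D, E}  = ᶜ of {B, C}
  {A, B, C, D}  = {B, C} ∪ {A, B, D}
  [7 total]
Round 2 (4 new):
  {E}  = ᶜ of {A, B, C, D}
  {B, C, E}  = {B, C} ∪ {C, E}
  {A, B, D, E}  = {A, D, E} ∪ {A, B, D}
  {A, C, D, E}  = {A, D, E} ∪ {C, E}
  [11 total]
Round 3 (3 new):
  {B}  = ᶜ of {A, C, D, E}
  {C}  = ᶜ of {A, B, D, E}
  {A, D}  = ᶜ of {B, C, E}
  [14 total]
Round 4 (2 new):
  {B, E}  = {B} ∪ {E}
  {A, C, D}  = {C} ∪ {A, D}
  [16 total]
Round 5: no new sets; the family is a σ-algebra.

σ(𝒜) = { {}, {B}, {C}, {E}, {A, D}, {B, C}, {B, E}, {C, E}, {A, B, D}, {A, C, D}, {A, D, E}, {B, C, E}, {A, B, C, D}, {A, B, D, E}, {A, C, D, E}, Ω }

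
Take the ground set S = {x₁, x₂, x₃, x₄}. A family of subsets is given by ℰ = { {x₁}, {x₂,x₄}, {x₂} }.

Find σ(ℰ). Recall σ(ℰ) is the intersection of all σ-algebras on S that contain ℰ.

|σ(ℰ)| = 16.  σ(ℰ) = { {}, {x₁}, {x₂}, {x₃}, {x₄}, {x₁,x₂}, {x₁,x₃}, {x₁,x₄}, {x₂,x₃}, {x₂,x₄}, {x₃,x₄}, {x₁,x₂,x₃}, {x₁,x₂,x₄}, {x₁,x₃,x₄}, {x₂,x₃,x₄}, S }

Check:
Take S₀ = ℰ ∪ {∅, S} = { {}, {x₁}, {x₂}, {x₂,x₄}, S }.
Pass 1 (5 new):
  {x₁,x₂}  = {x₂} ∪ {x₁}
  {x₁,x₃}  = ᶜ of {x₂,x₄}
  {x₁,x₂,x₄}  = {x₂,x₄} ∪ {x₁}
  {x₁,x₃,x₄}  = ᶜ of {x₂}
  {x₂,x₃,x₄}  = ᶜ of {x₁}
  — 10 sets.
Pass 2: +3 →
  {x₃}  = ᶜ of {x₁,x₂,x₄}
  {x₃,x₄}  = ᶜ of {x₁,x₂}
  {x₁,x₂,x₃}  = {x₁,x₂} ∪ {x₁,x₃}
  — 13 sets.
Pass 3 (2 new):
  {x₄}  = ᶜ of {x₁,x₂,x₃}
  {x₂,x₃}  = {x₃} ∪ {x₂}
  — 15 sets.
Pass 4. New:
  {x₁,x₄}  = ᶜ of {x₂,x₃}
  — 16 sets.
After Pass 5 the family is unchanged; done.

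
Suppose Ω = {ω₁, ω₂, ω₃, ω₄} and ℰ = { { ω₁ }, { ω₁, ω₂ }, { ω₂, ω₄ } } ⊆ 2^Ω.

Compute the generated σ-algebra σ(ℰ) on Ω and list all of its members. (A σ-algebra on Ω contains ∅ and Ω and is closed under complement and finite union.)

σ(ℰ) (16 sets): { {}, { ω₁ }, { ω₂ }, { ω₃ }, { ω₄ }, { ω₁, ω₂ }, { ω₁, ω₃ }, { ω₁, ω₄ }, { ω₂, ω₃ }, { ω₂, ω₄ }, { ω₃, ω₄ }, { ω₁, ω₂, ω₃ }, { ω₁, ω₂, ω₄ }, { ω₁, ω₃, ω₄ }, { ω₂, ω₃, ω₄ }, Ω }

Trace:
Begin from { {}, { ω₁ }, { ω₁, ω₂ }, { ω₂, ω₄ }, Ω } (that is, ℰ plus ∅ and Ω).
Pass 1: 4 new —
  { ω₁, ω₃ }  = ᶜ of { ω₂, ω₄ }
  { ω₃, ω₄ }  = ᶜ of { ω₁, ω₂ }
  { ω₁, ω₂, ω₄ }  = { ω₁, ω₂ } ∪ { ω₂, ω₄ }
  { ω₂, ω₃, ω₄ }  = ᶜ of { ω₁ }
  (now 9)
Pass 2. New:
  { ω₃ }  = ᶜ of { ω₁, ω₂, ω₄ }
  { ω₁, ω₂, ω₃ }  = { ω₁, ω₂ } ∪ { ω₁, ω₃ }
  { ω₁, ω₃, ω₄ }  = { ω₃, ω₄ } ∪ { ω₁, ω₃ }
  (now 12)
Pass 3 adds 2:
  { ω₂ }  = ᶜ of { ω₁, ω₃, ω₄ }
  { ω₄ }  = ᶜ of { ω₁, ω₂, ω₃ }
  (now 14)
Pass 4 adds 2:
  { ω₁, ω₄ }  = { ω₄ } ∪ { ω₁ }
  { ω₂, ω₃ }  = { ω₃ } ∪ { ω₂ }
  (now 16)
After Pass 5 the family is unchanged; done.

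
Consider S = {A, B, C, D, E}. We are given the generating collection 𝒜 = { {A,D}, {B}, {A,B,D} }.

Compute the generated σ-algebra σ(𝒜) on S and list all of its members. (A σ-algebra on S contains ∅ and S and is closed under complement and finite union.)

|σ(𝒜)| = 8.  σ(𝒜) = { {}, {B}, {A,D}, {C,E}, {A,B,D}, {B,C,E}, {A,C,D,E}, S }

Check:
Begin from { {}, {B}, {A,D}, {A,B,D}, S } (that is, 𝒜 plus ∅ and S).
Pass 1 adds 3:
  {C,E}  = complement {A,B,D}
  {B,C,E}  = complement {A,D}
  {A,C,D,E}  = complement {B}
  (now 8)
Pass 2: stable.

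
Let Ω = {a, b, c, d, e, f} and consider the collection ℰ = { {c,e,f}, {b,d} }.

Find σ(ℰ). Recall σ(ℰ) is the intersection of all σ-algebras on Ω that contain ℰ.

Initial family (4 sets): { ∅, {b,d}, {c,e,f}, Ω }.
Round 1: +3 →
  {a,b,d}  = ᶜ of {c,e,f}
  {a,c,e,f}  = ᶜ of {b,d}
  {b,c,d,e,f}  = {b,d} ∪ {c,e,f}
  — 7 sets.
Round 2: +1 →
  {a}  = ᶜ of {b,c,d,e,f}
  — 8 sets.
Round 3: already closed under ᶜ and ∪.

|σ(ℰ)| = 8.  σ(ℰ) = { ∅, {a}, {b,d}, {a,b,d}, {c,e,f}, {a,c,e,f}, {b,c,d,e,f}, Ω }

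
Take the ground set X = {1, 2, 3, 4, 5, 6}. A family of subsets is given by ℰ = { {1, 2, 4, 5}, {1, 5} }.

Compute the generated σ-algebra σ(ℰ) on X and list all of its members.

Begin from { ∅, {1, 5}, {1, 2, 4, 5}, X } (that is, ℰ plus ∅ and X).
Step 1 adds 2:
  {3, 6}  = ᶜ of {1, 2, 4, 5}
  {2, 3, 4, 6}  = ᶜ of {1, 5}
  |family| = 6
Step 2: 1 new —
  {1, 3, 5, 6}  = {3, 6} ∪ {1, 5}
  |family| = 7
Step 3: 1 new —
  {2, 4}  = ᶜ of {1, 3, 5, 6}
  |family| = 8
Step 4: stable.

σ(ℰ) = { ∅, {1, 5}, {2, 4}, {3, 6}, {1, 2, 4, 5}, {1, 3, 5, 6}, {2, 3, 4, 6}, X }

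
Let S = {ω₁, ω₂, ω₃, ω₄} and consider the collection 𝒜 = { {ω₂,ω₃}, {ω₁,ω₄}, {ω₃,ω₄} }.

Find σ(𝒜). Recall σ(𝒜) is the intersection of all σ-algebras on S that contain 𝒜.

Begin from { {}, {ω₁,ω₄}, {ω₂,ω₃}, {ω₃,ω₄}, S } (that is, 𝒜 plus ∅ and S).
Pass 1: 3 new —
  {ω₁,ω₂}  = ᶜ of {ω₃,ω₄}
  {ω₁,ω₃,ω₄}  = {ω₃,ω₄} ∪ {ω₁,ω₄}
  {ω₂,ω₃,ω₄}  = {ω₃,ω₄} ∪ {ω₂,ω₃}
Pass 2: 4 new —
  {ω₁}  = ᶜ of {ω₂,ω₃,ω₄}
  {ω₂}  = ᶜ of {ω₁,ω₃,ω₄}
  {ω₁,ω₂,ω₃}  = {ω₂,ω₃} ∪ {ω₁,ω₂}
  {ω₁,ω₂,ω₄}  = {ω₁,ω₄} ∪ {ω₁,ω₂}
Pass 3 (2 new):
  {ω₃}  = ᶜ of {ω₁,ω₂,ω₄}
  {ω₄}  = ᶜ of {ω₁,ω₂,ω₃}
Pass 4 adds 2:
  {ω₁,ω₃}  = {ω₃} ∪ {ω₁}
  {ω₂,ω₄}  = {ω₄} ∪ {ω₂}
Pass 5: already closed under ᶜ and ∪.

|σ(𝒜)| = 16.  σ(𝒜) = { {}, {ω₁}, {ω₂}, {ω₃}, {ω₄}, {ω₁,ω₂}, {ω₁,ω₃}, {ω₁,ω₄}, {ω₂,ω₃}, {ω₂,ω₄}, {ω₃,ω₄}, {ω₁,ω₂,ω₃}, {ω₁,ω₂,ω₄}, {ω₁,ω₃,ω₄}, {ω₂,ω₃,ω₄}, S }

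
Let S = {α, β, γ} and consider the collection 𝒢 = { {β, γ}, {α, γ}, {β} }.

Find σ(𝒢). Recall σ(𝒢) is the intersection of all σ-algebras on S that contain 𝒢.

Begin from { ∅, {β}, {α, γ}, {β, γ}, S } (that is, 𝒢 plus ∅ and S).
Round 1 adds 1:
  {α}  = complement {β, γ}
  |family| = 6
Round 2: 1 new —
  {α, β}  = {β} ∪ {α}
  |family| = 7
Round 3 adds 1:
  {γ}  = complement {α, β}
  |family| = 8
Round 4: already closed under ᶜ and ∪.

Hence σ(𝒢) has 8 members: { ∅, {α}, {β}, {γ}, {α, β}, {α, γ}, {β, γ}, S }.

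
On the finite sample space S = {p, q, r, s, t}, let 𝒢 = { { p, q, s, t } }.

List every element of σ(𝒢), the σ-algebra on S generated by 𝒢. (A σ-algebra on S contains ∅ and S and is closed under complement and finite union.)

Take S₀ = 𝒢 ∪ {∅, S} = { {}, { p, q, s, t }, S }.
Step 1 adds 1:
  { r }  = { p, q, s, t }ᶜ
  — 4 sets.
Step 2: closed — nothing new.

Hence σ(𝒢) has 4 members: { {}, { r }, { p, q, s, t }, S }.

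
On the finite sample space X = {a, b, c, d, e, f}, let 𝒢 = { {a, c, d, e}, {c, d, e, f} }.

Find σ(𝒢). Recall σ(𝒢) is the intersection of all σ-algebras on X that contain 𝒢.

Begin from { {}, {a, c, d, e}, {c, d, e, f}, X } (that is, 𝒢 plus ∅ and X).
Round 1 adds 3:
  {a, b}  = {c, d, e, f}ᶜ
  {b, f}  = {a, c, d, e}ᶜ
  {a, c, d, e, f}  = {a, c, d, e} ∪ {c, d, e, f}
Round 2. New:
  {b}  = {a, c, d, e, f}ᶜ
  {a, b, f}  = {a, b} ∪ {b, f}
  {a, b, c, d, e}  = {a, c, d, e} ∪ {a, b}
  {b, c, d, e, f}  = {c, d, e, f} ∪ {b, f}
Round 3. New:
  {a}  = {b, c, d, e, f}ᶜ
  {f}  = {a, b, c, d, e}ᶜ
  {c, d, e}  = {a, b, f}ᶜ
Round 4 adds 2:
  {a, f}  = {a} ∪ {f}
  {b, c, d, e}  = {c, d, e} ∪ {b}
Round 5: closed — nothing new.

Therefore σ(𝒢) = { {}, {a}, {b}, {f}, {a, b}, {a, f}, {b, f}, {a, b, f}, {c, d, e}, {a, c, d, e}, {b, c, d, e}, {c, d, e, f}, {a, b, c, d, e}, {a, c, d, e, f}, {b, c, d, e, f}, X } (|σ(𝒢)| = 16).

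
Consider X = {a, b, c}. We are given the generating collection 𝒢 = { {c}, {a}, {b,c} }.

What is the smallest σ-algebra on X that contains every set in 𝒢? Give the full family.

Begin from { {}, {a}, {c}, {b,c}, X } (that is, 𝒢 plus ∅ and X).
Pass 1: 2 new —
  {a,b}  = X∖{c}
  {a,c}  = {c} ∪ {a}
Pass 2: 1 new —
  {b}  = X∖{a,c}
Pass 3 adds nothing — fixpoint reached.

Therefore σ(𝒢) = { {}, {a}, {b}, {c}, {a,b}, {a,c}, {b,c}, X } (|σ(𝒢)| = 8).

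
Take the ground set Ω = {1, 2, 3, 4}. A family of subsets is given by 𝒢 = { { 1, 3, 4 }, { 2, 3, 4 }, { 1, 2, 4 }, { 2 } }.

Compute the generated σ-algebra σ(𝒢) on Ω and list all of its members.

Start: 𝒢 ∪ {∅, Ω} = { {  }, { 2 }, { 1, 2, 4 }, { 1, 3, 4 }, { 2, 3, 4 }, Ω }.
Iteration 1: 2 new —
  { 1 }  = Ω∖{ 2, 3, 4 }
  { 3 }  = Ω∖{ 1, 2, 4 }
  (now 8)
Iteration 2: +3 →
  { 1, 2 }  = { 2 } ∪ { 1 }
  { 1, 3 }  = { 3 } ∪ { 1 }
  { 2, 3 }  = { 3 } ∪ { 2 }
  (now 11)
Iteration 3. New:
  { 1, 4 }  = Ω∖{ 2, 3 }
  { 2, 4 }  = Ω∖{ 1, 3 }
  { 3, 4 }  = Ω∖{ 1, 2 }
  { 1, 2, 3 }  = { 3 } ∪ { 1, 2 }
  (now 15)
Iteration 4. New:
  { 4 }  = Ω∖{ 1, 2, 3 }
  (now 16)
Iteration 5: closed — nothing new.

Hence σ(𝒢) has 16 members: { {  }, { 1 }, { 2 }, { 3 }, { 4 }, { 1, 2 }, { 1, 3 }, { 1, 4 }, { 2, 3 }, { 2, 4 }, { 3, 4 }, { 1, 2, 3 }, { 1, 2, 4 }, { 1, 3, 4 }, { 2, 3, 4 }, Ω }.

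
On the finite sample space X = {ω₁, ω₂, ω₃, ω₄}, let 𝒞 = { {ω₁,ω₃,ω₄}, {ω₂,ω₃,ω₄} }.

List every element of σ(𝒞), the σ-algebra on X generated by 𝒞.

Seed the family with 𝒞 together with ∅ and X: { {}, {ω₁,ω₃,ω₄}, {ω₂,ω₃,ω₄}, X }.
Pass 1: 2 new —
  {ω₁}  = ᶜ of {ω₂,ω₃,ω₄}
  {ω₂}  = ᶜ of {ω₁,ω₃,ω₄}
  |family| = 6
Pass 2: +1 →
  {ω₁,ω₂}  = {ω₂} ∪ {ω₁}
  |family| = 7
Pass 3: +1 →
  {ω₃,ω₄}  = ᶜ of {ω₁,ω₂}
  |family| = 8
Pass 4: closed — nothing new.

|σ(𝒞)| = 8.  σ(𝒞) = { {}, {ω₁}, {ω₂}, {ω₁,ω₂}, {ω₃,ω₄}, {ω₁,ω₃,ω₄}, {ω₂,ω₃,ω₄}, X }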